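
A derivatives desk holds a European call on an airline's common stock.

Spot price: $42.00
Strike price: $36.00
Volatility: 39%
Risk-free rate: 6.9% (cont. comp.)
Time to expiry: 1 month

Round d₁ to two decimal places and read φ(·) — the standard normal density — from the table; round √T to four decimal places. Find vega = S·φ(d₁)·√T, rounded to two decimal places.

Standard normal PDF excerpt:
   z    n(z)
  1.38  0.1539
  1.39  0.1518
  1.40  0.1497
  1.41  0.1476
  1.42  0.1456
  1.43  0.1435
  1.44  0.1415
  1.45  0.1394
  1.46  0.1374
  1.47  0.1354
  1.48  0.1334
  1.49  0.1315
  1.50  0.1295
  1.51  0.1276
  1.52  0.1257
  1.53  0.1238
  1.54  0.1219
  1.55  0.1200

1.62

σ√T = 0.39·√0.08333 = 0.1126
ln(S/K) + (r + σ²/2)T = ln(42/36) + (0.069 + 0.39²/2)·0.08333 = 0.1542 + 0.0121 = 0.1662
d₁ = 0.1662 / 0.1126 = 1.4766 ≈ 1.48
√T = √0.08333 = 0.2887
φ(d₁) = φ(1.48) = 0.1334
vega = S·φ(d₁)·√T = 42·0.1334·0.2887 = 1.6175
(Vega is the same for a European call and put with the same parameters.)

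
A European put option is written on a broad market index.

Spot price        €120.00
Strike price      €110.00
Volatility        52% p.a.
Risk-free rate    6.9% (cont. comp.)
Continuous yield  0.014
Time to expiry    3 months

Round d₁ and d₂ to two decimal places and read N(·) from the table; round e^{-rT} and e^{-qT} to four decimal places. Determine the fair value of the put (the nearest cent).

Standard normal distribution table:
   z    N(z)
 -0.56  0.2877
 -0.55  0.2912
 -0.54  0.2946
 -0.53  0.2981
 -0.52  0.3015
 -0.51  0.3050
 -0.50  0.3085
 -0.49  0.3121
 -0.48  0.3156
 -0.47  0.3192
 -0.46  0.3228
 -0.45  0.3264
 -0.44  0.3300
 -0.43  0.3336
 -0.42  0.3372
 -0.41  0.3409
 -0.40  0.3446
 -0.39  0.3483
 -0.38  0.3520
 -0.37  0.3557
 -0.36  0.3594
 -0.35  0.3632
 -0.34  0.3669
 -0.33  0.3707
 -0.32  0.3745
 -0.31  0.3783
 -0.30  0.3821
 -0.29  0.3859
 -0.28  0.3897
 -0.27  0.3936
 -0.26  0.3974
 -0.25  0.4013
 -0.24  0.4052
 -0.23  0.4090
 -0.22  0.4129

€6.91

σ√T = 0.52 × 0.5000 = 0.2600
d₁ = [ln(120/110) + (0.069 − 0.014 + 0.52²/2)·0.25] / 0.2600 = [0.0870 + 0.0476] / 0.2600 = 0.5175 → 0.52
d₂ = d₁ − σ√T = 0.5175 − 0.2600 = 0.2575 → 0.26
exp(−qT) = exp(−0.014·0.25) = 0.9965;  exp(−rT) = exp(−0.069·0.25) = 0.9829
N(−d₂) = N(-0.26) = 0.3974;  N(−d₁) = N(-0.52) = 0.3015
P = 110·0.9829·0.3974 − 120·0.9965·0.3015 = 42.9665 − 36.0534 = 6.9131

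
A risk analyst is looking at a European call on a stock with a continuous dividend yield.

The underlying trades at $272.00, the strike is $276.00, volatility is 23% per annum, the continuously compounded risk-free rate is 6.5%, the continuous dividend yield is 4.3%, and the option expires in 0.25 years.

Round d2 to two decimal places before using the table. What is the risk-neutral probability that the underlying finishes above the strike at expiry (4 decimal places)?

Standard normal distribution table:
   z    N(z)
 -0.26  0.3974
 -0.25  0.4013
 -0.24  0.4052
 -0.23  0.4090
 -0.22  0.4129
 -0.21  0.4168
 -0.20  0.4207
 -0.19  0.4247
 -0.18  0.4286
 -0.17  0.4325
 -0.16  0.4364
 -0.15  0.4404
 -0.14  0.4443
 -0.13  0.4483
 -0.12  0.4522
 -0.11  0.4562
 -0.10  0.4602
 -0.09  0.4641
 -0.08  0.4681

0.4443

σ√T = 0.23 × 0.5000 = 0.1150
ln(S/K) + (r − q + σ²/2)T = ln(272/276) + (0.065 − 0.043 + 0.23²/2)·0.25 = -0.0146 + 0.0121 = -0.0025
d₁ = -0.0025 / 0.1150 = -0.0216 which rounds to -0.02
d₂ = d₁ − σ√T = -0.0216 − 0.1150 = -0.1366 which rounds to -0.14
Risk-neutral Pr[S_T > K] = N(d₂) = N(-0.14) = 0.4443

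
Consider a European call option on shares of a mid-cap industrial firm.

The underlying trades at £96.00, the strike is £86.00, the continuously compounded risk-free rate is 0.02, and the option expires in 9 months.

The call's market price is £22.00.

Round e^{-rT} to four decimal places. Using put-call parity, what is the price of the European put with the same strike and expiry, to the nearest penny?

£10.72

exp(−rT) = exp(−0.02·0.75) = 0.9851
Put-call parity: C − P = S − K·e^(−rT) = 96 − 86·0.9851 = 96 − 84.7186 = 11.2814
P = C − (C − P) = 22.00 − (11.2814) = 10.7186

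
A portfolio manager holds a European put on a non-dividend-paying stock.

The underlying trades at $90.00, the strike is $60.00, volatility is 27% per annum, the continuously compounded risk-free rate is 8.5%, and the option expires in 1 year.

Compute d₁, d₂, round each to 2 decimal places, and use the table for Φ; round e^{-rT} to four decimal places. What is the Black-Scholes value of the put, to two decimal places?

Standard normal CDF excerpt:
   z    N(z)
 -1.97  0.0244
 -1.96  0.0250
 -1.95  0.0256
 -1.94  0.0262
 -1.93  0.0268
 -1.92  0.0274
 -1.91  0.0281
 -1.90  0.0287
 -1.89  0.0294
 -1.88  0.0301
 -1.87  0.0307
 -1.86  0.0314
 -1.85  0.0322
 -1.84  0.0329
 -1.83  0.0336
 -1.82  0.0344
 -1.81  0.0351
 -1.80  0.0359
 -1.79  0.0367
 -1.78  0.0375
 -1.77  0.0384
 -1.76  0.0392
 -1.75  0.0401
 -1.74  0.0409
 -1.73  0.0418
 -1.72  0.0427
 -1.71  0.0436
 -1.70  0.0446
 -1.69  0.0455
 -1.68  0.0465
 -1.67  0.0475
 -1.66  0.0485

$0.26

σ√T = 0.27 × 1.0000 = 0.2700
d₁ = [ln(90/60) + (0.085 + 0.27²/2)·1] / 0.2700 = [0.4055 + 0.1215] / 0.2700 = 1.9515 ≈ 1.95
d₂ = d₁ − σ√T = 1.9515 − 0.2700 = 1.6815 ≈ 1.68
e^(−rT) = e^(−0.085·1) = 0.9185
N(−d₂) = N(-1.68) = 0.0465;  N(−d₁) = N(-1.95) = 0.0256
P = 60·0.9185·0.0465 − 90·0.0256 = 2.5626 − 2.3040 = 0.2586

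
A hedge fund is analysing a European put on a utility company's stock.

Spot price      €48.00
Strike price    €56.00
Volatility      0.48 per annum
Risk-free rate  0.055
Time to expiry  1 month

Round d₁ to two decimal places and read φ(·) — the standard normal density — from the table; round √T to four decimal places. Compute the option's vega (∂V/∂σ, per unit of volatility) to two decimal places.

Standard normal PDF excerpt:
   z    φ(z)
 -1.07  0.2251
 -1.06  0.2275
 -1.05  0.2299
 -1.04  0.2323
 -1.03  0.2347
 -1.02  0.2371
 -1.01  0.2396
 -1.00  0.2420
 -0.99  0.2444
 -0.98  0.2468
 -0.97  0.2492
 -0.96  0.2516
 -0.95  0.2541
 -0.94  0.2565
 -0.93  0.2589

σ√T = 0.48·√0.08333 = 0.1386
d₁ = [ln(48/56) + (0.055 + ½·0.48²)·0.08333] / (σ√T) = (-0.1542 + 0.0142) / 0.1386 = -1.0101 ≈ -1.01
√T = √0.08333 = 0.2887
φ(d₁) = φ(-1.01) = 0.2396
vega = S·φ(d₁)·√T = 48·0.2396·0.2887 = 3.3203

3.32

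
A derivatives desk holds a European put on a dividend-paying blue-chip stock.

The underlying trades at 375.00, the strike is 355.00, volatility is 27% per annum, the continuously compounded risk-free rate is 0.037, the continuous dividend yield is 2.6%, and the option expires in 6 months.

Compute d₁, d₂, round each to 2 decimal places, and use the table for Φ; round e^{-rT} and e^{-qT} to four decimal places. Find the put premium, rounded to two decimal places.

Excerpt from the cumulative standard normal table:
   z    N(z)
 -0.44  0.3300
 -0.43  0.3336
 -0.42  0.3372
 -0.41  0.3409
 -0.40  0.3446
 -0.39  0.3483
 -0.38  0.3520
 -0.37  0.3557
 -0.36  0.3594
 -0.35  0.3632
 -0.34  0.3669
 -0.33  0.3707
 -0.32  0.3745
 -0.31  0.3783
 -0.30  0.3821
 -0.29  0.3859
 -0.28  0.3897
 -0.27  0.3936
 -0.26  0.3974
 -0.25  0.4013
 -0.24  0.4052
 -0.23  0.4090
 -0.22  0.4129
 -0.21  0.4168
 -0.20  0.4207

17.71

T = 0.5;  σ√T = 0.1909
d₁ = [ln(375/355) + (0.037 − 0.026 + ½·0.27²)·0.5] / (σ√T) = (0.0548 + 0.0237) / 0.1909 = 0.4113 ⇒ 0.41
d₂ = 0.4113 − 0.1909 = 0.2204 ⇒ 0.22
e^(−qT) = e^(−0.026·0.5) = 0.9871;  e^(−rT) = e^(−0.037·0.5) = 0.9817
N(−d₂) = N(-0.22) = 0.4129;  N(−d₁) = N(-0.41) = 0.3409
P = 355·0.9817·0.4129 − 375·0.9871·0.3409 = 143.8971 − 126.1884 = 17.7087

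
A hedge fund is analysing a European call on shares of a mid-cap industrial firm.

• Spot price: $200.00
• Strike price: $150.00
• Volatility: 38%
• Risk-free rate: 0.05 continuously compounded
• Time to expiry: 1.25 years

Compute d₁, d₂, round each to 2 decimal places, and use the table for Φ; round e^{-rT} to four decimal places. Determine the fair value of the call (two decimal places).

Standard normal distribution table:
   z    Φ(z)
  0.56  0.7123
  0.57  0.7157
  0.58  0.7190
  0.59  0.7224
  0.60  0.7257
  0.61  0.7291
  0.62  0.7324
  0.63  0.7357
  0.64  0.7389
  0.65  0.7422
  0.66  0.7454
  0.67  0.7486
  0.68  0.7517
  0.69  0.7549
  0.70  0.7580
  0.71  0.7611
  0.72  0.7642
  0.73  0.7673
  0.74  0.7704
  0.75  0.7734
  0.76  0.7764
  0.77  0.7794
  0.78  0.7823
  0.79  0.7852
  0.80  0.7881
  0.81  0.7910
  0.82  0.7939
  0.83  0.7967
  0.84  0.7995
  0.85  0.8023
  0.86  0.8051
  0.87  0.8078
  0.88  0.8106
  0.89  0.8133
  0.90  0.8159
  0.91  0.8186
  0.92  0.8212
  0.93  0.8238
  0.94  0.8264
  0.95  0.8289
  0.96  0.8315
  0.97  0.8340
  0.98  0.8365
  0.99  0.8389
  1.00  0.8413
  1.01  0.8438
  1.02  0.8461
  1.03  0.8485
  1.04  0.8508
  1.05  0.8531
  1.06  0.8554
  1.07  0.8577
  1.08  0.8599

σ√T = 0.38·√1.25 = 0.4249
d₁ = [ln(200/150) + (0.05 + 0.38²/2)·1.25] / 0.4249 = [0.2877 + 0.1527] / 0.4249 = 1.0367 → 1.04
d₂ = d₁ − σ√T = 1.0367 − 0.4249 = 0.6118 → 0.61
exp(−rT) = exp(−0.05·1.25) = 0.9394
N(d₁) = N(1.04) = 0.8508;  N(d₂) = N(0.61) = 0.7291
C = 200·0.8508 − 150·0.9394·0.7291 = 170.1600 − 102.7375 = 67.4225

$67.42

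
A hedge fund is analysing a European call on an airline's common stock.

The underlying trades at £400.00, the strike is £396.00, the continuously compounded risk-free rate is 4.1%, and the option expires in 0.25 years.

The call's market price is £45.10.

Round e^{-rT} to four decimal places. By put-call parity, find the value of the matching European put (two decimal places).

exp(−rT) = exp(−0.041·0.25) = 0.9898
Put-call parity: C − P = S − K·e^(−rT) = 400 − 396·0.9898 = 400 − 391.9608 = 8.0392
P = C − (C − P) = 45.10 − (8.0392) = 37.0608

£37.06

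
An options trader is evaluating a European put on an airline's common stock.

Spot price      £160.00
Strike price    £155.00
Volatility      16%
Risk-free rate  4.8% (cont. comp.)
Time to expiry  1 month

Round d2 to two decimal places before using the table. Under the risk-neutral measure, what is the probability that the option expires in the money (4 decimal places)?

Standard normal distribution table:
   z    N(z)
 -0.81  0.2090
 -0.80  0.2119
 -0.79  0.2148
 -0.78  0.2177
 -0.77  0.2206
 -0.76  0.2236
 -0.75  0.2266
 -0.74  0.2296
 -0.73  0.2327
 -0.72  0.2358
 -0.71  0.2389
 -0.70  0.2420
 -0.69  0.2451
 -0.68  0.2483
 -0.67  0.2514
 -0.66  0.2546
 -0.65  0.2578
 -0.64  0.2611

0.2266

T = 0.08333;  σ√T = 0.0462
d₁ = [ln(160/155) + (0.048 + ½·0.16²)·0.08333] / (σ√T) = (0.0317 + 0.0051) / 0.0462 = 0.7971 → 0.80
d₂ = 0.7971 − 0.0462 = 0.7509 → 0.75
Pr(exercise) under Q = N(−d₂) = N(-0.75) = 0.2266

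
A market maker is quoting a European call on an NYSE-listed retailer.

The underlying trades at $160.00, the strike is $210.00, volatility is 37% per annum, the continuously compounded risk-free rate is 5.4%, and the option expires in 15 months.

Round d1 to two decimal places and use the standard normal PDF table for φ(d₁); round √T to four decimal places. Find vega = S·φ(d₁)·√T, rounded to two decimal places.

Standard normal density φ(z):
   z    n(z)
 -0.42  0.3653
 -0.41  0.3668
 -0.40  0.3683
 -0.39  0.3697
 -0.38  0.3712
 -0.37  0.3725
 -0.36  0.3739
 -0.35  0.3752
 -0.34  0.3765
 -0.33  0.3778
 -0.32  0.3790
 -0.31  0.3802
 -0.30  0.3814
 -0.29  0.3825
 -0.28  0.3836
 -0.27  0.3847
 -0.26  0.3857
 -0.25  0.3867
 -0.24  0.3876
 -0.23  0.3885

σ√T = 0.37·√1.25 = 0.4137
d₁ = [ln(160/210) + (0.054 + ½·0.37²)·1.25] / (σ√T) = (-0.2719 + 0.1531) / 0.4137 = -0.2874 → -0.29
√T = √1.25 = 1.1180
φ(d₁) = φ(-0.29) = 0.3825
vega = S·φ(d₁)·√T = 160·0.3825·1.1180 = 68.4216
(The put has the same vega.)

68.42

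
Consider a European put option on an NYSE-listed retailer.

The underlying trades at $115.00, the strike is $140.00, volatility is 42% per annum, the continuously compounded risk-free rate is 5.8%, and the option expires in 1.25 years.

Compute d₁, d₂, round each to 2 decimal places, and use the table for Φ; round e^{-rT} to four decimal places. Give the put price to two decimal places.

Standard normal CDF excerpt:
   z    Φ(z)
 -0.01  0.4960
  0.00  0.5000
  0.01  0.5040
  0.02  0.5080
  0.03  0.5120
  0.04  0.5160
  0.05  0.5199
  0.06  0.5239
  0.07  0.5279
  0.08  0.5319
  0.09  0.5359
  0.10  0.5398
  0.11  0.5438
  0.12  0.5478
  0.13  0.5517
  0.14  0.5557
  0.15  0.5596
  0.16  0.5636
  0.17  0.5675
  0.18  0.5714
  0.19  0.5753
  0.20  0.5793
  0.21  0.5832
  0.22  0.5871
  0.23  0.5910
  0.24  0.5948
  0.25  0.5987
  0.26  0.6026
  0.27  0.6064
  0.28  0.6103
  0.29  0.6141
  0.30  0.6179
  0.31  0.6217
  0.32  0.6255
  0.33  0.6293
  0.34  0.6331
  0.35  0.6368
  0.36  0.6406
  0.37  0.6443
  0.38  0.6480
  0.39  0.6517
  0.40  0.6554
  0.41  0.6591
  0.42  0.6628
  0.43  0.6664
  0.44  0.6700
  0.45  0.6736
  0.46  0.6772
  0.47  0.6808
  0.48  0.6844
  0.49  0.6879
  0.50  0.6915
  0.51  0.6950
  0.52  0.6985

$31.16

σ√T = 0.42 × 1.1180 = 0.4696
d₁ = [ln(115/140) + (0.058 + 0.42²/2)·1.25] / 0.4696 = [-0.1967 + 0.1827] / 0.4696 = -0.0297 → -0.03
d₂ = d₁ − σ√T = -0.0297 − 0.4696 = -0.4993 → -0.50
e^(−rT) = e^(−0.058·1.25) = 0.9301
N(−d₂) = N(0.50) = 0.6915;  N(−d₁) = N(0.03) = 0.5120
P = 140·0.9301·0.6915 − 115·0.5120 = 90.0430 − 58.8800 = 31.1630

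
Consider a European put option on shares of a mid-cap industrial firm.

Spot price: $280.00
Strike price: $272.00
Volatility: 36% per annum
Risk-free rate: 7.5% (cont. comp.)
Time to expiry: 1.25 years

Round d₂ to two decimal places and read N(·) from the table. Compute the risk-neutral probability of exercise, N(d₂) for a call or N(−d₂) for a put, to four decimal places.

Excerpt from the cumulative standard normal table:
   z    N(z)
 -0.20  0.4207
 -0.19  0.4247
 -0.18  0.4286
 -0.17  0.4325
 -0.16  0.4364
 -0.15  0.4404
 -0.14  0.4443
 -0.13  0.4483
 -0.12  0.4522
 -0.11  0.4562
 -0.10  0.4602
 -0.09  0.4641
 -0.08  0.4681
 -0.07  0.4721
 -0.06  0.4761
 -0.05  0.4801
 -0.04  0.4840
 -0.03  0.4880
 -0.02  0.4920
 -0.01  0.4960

σ√T = 0.36·√1.25 = 0.4025
d₁ = [ln(280/272) + (0.075 + 0.36²/2)·1.25] / 0.4025 = [0.0290 + 0.1747] / 0.4025 = 0.5062 which rounds to 0.51
d₂ = d₁ − σ√T = 0.5062 − 0.4025 = 0.1037 which rounds to 0.10
Risk-neutral Pr[S_T < K] = N(−d₂) = N(-0.10) = 0.4602

0.4602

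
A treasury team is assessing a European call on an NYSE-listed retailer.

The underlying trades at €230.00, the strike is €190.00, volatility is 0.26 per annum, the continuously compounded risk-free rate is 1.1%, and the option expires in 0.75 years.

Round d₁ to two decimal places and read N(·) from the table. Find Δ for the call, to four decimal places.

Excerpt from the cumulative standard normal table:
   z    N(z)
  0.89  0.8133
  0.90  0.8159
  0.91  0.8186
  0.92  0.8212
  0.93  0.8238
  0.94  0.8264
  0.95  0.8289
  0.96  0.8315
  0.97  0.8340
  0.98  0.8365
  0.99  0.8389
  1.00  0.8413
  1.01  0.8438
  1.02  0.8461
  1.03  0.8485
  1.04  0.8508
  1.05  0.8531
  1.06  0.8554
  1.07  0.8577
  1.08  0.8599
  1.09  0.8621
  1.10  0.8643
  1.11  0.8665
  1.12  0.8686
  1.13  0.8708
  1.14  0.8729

σ√T = 0.26 × 0.8660 = 0.2252
ln(S/K) + (r + σ²/2)T = ln(230/190) + (0.011 + 0.26²/2)·0.75 = 0.1911 + 0.0336 = 0.2247
d₁ = 0.2247 / 0.2252 = 0.9977 → 1.00
N(d₁) = N(1.00) = 0.8413
Δ_call = N(d₁) = 0.8413

0.8413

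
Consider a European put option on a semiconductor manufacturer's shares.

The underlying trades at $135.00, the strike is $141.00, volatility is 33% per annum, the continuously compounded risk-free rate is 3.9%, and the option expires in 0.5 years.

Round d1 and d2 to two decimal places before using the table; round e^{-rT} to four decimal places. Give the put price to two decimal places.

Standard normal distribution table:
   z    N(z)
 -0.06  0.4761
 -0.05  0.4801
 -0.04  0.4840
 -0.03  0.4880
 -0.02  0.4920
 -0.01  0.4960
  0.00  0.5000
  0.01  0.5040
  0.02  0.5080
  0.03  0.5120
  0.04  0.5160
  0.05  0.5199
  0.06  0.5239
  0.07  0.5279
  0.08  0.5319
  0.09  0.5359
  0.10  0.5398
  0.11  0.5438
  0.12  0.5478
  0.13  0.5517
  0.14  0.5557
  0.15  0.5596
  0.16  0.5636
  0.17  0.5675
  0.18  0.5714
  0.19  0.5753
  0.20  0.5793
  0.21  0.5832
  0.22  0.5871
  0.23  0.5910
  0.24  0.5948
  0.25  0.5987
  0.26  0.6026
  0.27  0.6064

$14.22

σ√T = 0.33 × 0.7071 = 0.2333
d₁ = [ln(135/141) + (0.039 + ½·0.33²)·0.5] / (σ√T) = (-0.0435 + 0.0467) / 0.2333 = 0.0139 → 0.01
d₂ = 0.0139 − 0.2333 = -0.2195 → -0.22
e^(−rT) = e^(−0.039·0.5) = 0.9807
N(−d₂) = N(0.22) = 0.5871;  N(−d₁) = N(-0.01) = 0.4960
P = 141·0.9807·0.5871 − 135·0.4960 = 81.1834 − 66.9600 = 14.2234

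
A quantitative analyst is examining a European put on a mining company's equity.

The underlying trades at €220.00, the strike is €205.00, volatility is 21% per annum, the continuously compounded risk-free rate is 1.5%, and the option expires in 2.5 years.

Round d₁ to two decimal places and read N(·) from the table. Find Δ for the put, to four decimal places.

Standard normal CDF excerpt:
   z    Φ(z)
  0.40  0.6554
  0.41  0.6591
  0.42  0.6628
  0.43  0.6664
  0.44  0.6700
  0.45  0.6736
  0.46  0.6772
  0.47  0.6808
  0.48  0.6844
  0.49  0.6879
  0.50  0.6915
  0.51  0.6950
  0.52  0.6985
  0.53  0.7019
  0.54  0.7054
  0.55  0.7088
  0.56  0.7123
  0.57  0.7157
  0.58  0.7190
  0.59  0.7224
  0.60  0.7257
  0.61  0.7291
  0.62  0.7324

σ√T = 0.21 × 1.5811 = 0.3320
ln(S/K) + (r + σ²/2)T = ln(220/205) + (0.015 + 0.21²/2)·2.5 = 0.0706 + 0.0926 = 0.1632
d₁ = 0.1632 / 0.3320 = 0.4916 ≈ 0.49
N(d₁) = N(0.49) = 0.6879
Δ_put = N(d₁) − 1 = 0.6879 − 1 = -0.3121

-0.3121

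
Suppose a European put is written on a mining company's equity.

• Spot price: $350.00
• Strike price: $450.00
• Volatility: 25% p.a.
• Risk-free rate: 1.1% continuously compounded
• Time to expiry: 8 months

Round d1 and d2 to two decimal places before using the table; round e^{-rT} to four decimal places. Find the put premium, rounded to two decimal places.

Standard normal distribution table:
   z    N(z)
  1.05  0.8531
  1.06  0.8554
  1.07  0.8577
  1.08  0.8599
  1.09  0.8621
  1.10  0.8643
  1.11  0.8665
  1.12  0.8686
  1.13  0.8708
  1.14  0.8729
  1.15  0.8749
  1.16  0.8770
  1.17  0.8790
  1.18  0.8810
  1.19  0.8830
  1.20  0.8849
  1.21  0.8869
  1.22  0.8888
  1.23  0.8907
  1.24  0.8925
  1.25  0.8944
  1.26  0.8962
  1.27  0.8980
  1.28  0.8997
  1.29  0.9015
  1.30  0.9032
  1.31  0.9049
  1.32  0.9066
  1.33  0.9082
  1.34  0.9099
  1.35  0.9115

σ√T = 0.25·√0.6667 = 0.2041
d₁ = [ln(350/450) + (0.011 + ½·0.25²)·0.6667] / (σ√T) = (-0.2513 + 0.0282) / 0.2041 = -1.0932 ⇒ -1.09
d₂ = -1.0932 − 0.2041 = -1.2973 ⇒ -1.30
e^(−rT) = e^(−0.011·0.6667) = 0.9927
P = 450·0.9927·N(1.30) − 350·N(1.09) = 450·0.9927·0.9032 − 350·0.8621 = 403.4730 − 301.7350 = 101.7380

$101.74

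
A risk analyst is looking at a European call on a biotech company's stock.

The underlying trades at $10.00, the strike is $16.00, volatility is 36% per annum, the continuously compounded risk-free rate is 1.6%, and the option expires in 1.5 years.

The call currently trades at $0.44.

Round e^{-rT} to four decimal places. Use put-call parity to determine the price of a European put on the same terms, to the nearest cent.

$6.06

e^(−rT) = e^(−0.016·1.5) = 0.9763
Put-call parity: C − P = S − K·e^(−rT) = 10 − 16·0.9763 = 10 − 15.6208 = -5.6208
P = C − (C − P) = 0.44 − (-5.6208) = 6.0608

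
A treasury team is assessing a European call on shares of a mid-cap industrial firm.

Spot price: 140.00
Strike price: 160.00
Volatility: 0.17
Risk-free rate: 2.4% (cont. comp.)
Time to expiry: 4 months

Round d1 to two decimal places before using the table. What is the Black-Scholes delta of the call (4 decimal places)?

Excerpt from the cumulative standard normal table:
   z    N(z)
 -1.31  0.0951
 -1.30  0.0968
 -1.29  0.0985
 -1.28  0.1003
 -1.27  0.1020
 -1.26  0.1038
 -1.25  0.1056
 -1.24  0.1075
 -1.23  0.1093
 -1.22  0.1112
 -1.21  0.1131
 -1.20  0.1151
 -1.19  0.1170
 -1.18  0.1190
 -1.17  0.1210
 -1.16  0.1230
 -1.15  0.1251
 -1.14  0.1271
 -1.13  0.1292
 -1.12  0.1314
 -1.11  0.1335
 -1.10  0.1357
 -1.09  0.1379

0.1093

σ√T = 0.17 × 0.5774 = 0.0981
d₁ = [ln(140/160) + (0.024 + ½·0.17²)·0.3333] / (σ√T) = (-0.1335 + 0.0128) / 0.0981 = -1.2299 → -1.23
N(d₁) = N(-1.23) = 0.1093
Δ_call = N(d₁) = 0.1093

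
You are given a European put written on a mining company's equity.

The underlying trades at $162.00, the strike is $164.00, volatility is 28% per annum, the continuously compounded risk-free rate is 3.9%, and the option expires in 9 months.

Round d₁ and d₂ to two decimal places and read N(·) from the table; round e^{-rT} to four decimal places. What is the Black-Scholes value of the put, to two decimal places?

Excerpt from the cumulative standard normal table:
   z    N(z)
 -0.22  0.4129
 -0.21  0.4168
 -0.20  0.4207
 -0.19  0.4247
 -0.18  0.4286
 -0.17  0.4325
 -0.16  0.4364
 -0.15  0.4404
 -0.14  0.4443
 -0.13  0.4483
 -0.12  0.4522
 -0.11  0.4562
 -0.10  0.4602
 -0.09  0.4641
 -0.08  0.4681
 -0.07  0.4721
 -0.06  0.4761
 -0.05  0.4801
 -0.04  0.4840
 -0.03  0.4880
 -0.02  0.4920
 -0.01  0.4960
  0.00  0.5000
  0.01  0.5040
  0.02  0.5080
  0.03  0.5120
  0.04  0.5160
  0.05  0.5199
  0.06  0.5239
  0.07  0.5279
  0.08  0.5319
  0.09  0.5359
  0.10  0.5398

$14.01

T = 0.75;  σ√T = 0.2425
d₁ = [ln(162/164) + (0.039 + ½·0.28²)·0.75] / (σ√T) = (-0.0123 + 0.0587) / 0.2425 = 0.1913 which rounds to 0.19
d₂ = 0.1913 − 0.2425 = -0.0512 which rounds to -0.05
exp(−rT) = exp(−0.039·0.75) = 0.9712
P = 164·0.9712·N(0.05) − 162·N(-0.19) = 164·0.9712·0.5199 − 162·0.4247 = 82.8080 − 68.8014 = 14.0066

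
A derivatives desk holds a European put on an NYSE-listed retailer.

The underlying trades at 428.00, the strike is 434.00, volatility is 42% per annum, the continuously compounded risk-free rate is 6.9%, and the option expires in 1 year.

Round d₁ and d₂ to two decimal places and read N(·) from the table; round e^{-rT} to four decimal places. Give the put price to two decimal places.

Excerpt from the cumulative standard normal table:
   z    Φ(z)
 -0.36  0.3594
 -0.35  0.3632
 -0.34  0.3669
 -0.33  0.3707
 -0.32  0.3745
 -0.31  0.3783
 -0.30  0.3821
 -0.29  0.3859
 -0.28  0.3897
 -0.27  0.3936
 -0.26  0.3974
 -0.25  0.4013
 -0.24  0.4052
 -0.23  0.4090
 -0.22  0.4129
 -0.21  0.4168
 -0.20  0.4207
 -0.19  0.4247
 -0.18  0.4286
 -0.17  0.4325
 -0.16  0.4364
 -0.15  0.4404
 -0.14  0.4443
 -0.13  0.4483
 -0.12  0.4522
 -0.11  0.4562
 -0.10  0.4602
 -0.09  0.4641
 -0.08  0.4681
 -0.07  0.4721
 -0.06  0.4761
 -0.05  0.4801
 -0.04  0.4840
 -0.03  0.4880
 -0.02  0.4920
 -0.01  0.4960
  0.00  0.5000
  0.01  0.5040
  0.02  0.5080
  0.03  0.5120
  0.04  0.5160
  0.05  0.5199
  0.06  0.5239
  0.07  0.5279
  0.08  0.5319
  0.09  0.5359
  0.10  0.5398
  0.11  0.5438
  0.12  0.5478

σ√T = 0.42 × 1.0000 = 0.4200
d₁ = [ln(428/434) + (0.069 + ½·0.42²)·1] / (σ√T) = (-0.0139 + 0.1572) / 0.4200 = 0.3411 → 0.34
d₂ = 0.3411 − 0.4200 = -0.0789 → -0.08
exp(−rT) = exp(−0.069·1) = 0.9333
N(−d₂) = N(0.08) = 0.5319;  N(−d₁) = N(-0.34) = 0.3669
P = 434·0.9333·0.5319 − 428·0.3669 = 215.4473 − 157.0332 = 58.4141

58.41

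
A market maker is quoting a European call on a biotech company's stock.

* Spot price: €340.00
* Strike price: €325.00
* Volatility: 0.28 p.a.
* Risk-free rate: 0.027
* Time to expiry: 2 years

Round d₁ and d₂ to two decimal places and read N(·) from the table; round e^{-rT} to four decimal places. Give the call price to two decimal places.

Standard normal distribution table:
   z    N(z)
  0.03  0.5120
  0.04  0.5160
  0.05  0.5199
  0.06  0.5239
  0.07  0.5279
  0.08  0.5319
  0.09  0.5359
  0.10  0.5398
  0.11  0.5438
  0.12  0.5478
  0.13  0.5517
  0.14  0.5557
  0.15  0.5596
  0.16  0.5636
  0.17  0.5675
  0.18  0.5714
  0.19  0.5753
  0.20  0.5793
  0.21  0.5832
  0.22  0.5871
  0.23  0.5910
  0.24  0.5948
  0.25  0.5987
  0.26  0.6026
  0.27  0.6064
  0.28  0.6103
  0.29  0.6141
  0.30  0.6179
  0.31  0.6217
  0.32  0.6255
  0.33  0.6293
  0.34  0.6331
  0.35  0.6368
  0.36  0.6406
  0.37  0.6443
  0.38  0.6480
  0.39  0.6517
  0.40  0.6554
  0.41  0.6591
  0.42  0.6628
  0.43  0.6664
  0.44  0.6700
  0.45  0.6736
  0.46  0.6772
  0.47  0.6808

€68.94

σ√T = 0.28 × 1.4142 = 0.3960
d₁ = [ln(340/325) + (0.027 + ½·0.28²)·2] / (σ√T) = (0.0451 + 0.1324) / 0.3960 = 0.4483 ⇒ 0.45
d₂ = 0.4483 − 0.3960 = 0.0523 ⇒ 0.05
exp(−rT) = exp(−0.027·2) = 0.9474
N(d₁) = N(0.45) = 0.6736;  N(d₂) = N(0.05) = 0.5199
C = 340·0.6736 − 325·0.9474·0.5199 = 229.0240 − 160.0798 = 68.9442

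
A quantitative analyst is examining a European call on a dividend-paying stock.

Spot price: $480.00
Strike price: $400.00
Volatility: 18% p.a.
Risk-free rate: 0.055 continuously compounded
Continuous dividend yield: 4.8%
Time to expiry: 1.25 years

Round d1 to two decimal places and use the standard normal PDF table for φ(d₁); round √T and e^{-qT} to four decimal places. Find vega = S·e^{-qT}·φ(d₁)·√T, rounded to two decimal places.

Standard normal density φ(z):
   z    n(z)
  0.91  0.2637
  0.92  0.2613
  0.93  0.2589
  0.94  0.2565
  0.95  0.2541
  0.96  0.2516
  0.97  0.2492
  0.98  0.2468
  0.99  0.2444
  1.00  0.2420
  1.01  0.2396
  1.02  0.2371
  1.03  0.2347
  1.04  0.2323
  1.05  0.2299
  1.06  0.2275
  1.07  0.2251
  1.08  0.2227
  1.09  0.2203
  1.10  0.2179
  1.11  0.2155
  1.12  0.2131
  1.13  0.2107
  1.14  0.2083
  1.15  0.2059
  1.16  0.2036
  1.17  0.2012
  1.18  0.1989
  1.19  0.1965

116.19

T = 1.25;  σ√T = 0.2012
d₁ = [ln(480/400) + (0.055 − 0.048 + 0.18²/2)·1.25] / 0.2012 = [0.1823 + 0.0290] / 0.2012 = 1.0501 which rounds to 1.05
√T = √1.25 = 1.1180
φ(d₁) = φ(1.05) = 0.2299
e^(−qT) = e^(−0.048·1.25) = 0.9418
vega = S·e^(−qT)·φ(d₁)·√T = 480·0.9418·0.2299·1.1180 = 116.1932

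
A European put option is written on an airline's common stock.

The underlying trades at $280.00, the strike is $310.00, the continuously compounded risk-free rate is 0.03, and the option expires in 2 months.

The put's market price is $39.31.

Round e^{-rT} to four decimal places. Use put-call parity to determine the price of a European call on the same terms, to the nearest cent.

$10.86

exp(−rT) = exp(−0.03·0.1667) = 0.9950
Put-call parity: C − P = S − K·e^(−rT) = 280 − 310·0.9950 = 280 − 308.4500 = -28.4500
C = P + (C − P) = 39.31 + (-28.4500) = 10.8600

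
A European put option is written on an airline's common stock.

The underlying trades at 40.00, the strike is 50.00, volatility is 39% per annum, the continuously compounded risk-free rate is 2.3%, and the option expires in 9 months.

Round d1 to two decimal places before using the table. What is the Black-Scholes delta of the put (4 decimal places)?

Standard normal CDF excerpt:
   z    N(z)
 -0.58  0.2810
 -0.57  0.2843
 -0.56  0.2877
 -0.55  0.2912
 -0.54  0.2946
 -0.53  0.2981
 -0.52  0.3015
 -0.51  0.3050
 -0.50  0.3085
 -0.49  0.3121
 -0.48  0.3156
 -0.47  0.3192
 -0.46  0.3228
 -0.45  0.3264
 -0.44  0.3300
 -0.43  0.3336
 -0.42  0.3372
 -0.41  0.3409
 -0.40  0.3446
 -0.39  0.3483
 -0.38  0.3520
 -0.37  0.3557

T = 0.75;  σ√T = 0.3377
ln(S/K) + (r + σ²/2)T = ln(40/50) + (0.023 + 0.39²/2)·0.75 = -0.2231 + 0.0743 = -0.1489
d₁ = -0.1489 / 0.3377 = -0.4407 ≈ -0.44
N(d₁) = N(-0.44) = 0.3300
Δ_put = N(d₁) − 1 = 0.3300 − 1 = -0.6700

-0.6700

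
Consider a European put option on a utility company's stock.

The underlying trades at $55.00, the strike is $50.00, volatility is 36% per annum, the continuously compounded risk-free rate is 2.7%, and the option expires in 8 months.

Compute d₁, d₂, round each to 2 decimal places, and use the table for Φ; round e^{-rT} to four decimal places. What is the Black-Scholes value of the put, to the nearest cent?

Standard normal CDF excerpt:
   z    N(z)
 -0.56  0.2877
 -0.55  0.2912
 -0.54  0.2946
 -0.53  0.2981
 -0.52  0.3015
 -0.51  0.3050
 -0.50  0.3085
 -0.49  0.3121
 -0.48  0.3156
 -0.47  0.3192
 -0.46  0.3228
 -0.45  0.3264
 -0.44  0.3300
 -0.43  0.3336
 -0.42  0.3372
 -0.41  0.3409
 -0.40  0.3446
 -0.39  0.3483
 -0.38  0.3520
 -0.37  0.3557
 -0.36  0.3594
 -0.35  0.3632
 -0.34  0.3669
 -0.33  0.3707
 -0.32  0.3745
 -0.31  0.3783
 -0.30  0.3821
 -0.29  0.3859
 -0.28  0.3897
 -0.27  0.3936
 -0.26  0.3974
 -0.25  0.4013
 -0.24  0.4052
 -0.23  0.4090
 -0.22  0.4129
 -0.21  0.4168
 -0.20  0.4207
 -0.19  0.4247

$3.50

σ√T = 0.36·√0.6667 = 0.2939
d₁ = [ln(55/50) + (0.027 + ½·0.36²)·0.6667] / (σ√T) = (0.0953 + 0.0612) / 0.2939 = 0.5325 ≈ 0.53
d₂ = 0.5325 − 0.2939 = 0.2385 ≈ 0.24
e^(−rT) = e^(−0.027·0.6667) = 0.9822
N(−d₂) = N(-0.24) = 0.4052;  N(−d₁) = N(-0.53) = 0.2981
P = 50·0.9822·0.4052 − 55·0.2981 = 19.8994 − 16.3955 = 3.5039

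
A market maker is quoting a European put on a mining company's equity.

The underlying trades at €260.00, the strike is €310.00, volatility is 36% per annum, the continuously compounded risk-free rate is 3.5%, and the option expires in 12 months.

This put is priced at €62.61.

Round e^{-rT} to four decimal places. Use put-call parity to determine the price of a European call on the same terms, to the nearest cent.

e^(−rT) = e^(−0.035·1) = 0.9656
Put-call parity: C − P = S − K·e^(−rT) = 260 − 310·0.9656 = 260 − 299.3360 = -39.3360
C = P + (C − P) = 62.61 + (-39.3360) = 23.2740

€23.27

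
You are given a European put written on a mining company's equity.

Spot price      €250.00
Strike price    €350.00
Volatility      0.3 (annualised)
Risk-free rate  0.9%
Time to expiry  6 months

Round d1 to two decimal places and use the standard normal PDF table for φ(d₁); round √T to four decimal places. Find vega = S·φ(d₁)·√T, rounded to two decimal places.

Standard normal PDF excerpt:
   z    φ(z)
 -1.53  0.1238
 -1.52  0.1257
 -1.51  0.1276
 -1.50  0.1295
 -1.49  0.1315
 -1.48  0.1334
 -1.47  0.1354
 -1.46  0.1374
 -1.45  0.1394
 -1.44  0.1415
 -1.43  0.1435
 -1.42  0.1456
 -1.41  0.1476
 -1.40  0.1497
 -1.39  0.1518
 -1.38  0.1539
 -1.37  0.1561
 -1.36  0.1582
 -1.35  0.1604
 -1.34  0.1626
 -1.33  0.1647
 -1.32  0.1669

24.29

T = 0.5;  σ√T = 0.2121
d₁ = [ln(250/350) + (0.009 + 0.3²/2)·0.5] / 0.2121 = [-0.3365 + 0.0270] / 0.2121 = -1.4589 which rounds to -1.46
√T = √0.5 = 0.7071
φ(d₁) = φ(-1.46) = 0.1374
vega = S·φ(d₁)·√T = 250·0.1374·0.7071 = 24.2889
(Vega is the same for a European call and put with the same parameters.)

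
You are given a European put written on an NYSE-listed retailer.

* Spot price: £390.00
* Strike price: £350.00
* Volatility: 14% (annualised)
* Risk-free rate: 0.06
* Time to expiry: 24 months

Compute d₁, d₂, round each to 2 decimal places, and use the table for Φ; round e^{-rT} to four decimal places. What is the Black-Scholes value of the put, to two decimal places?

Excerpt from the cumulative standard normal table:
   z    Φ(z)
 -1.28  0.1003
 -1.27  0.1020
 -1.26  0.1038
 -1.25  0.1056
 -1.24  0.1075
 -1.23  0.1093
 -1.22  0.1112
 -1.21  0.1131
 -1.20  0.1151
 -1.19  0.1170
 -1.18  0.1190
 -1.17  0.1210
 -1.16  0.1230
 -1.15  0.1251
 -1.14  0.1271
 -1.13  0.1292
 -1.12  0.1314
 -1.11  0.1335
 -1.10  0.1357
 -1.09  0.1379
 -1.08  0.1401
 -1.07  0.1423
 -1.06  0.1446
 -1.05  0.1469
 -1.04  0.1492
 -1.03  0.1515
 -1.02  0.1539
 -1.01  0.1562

£4.42

σ√T = 0.14·√2 = 0.1980
d₁ = [ln(390/350) + (0.06 + 0.14²/2)·2] / 0.1980 = [0.1082 + 0.1396] / 0.1980 = 1.2516 → 1.25
d₂ = d₁ − σ√T = 1.2516 − 0.1980 = 1.0537 → 1.05
exp(−rT) = exp(−0.06·2) = 0.8869
P = 350·0.8869·N(-1.05) − 390·N(-1.25) = 350·0.8869·0.1469 − 390·0.1056 = 45.6000 − 41.1840 = 4.4160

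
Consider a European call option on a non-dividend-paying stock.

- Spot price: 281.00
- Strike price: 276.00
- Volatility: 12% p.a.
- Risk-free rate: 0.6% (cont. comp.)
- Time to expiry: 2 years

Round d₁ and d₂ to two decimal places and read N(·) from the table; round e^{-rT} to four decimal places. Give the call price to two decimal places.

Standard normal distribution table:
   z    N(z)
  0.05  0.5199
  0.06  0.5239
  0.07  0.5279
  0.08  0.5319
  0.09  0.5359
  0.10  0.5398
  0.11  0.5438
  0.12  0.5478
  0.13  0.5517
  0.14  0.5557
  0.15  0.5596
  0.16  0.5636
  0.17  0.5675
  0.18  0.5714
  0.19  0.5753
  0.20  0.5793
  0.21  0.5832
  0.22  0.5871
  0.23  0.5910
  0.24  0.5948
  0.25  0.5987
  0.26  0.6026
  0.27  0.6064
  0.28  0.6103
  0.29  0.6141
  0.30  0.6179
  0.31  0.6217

T = 2;  σ√T = 0.1697
d₁ = [ln(281/276) + (0.006 + 0.12²/2)·2] / 0.1697 = [0.0180 + 0.0264] / 0.1697 = 0.2614 ≈ 0.26
d₂ = d₁ − σ√T = 0.2614 − 0.1697 = 0.0917 ≈ 0.09
e^(−rT) = e^(−0.006·2) = 0.9881
N(d₁) = N(0.26) = 0.6026;  N(d₂) = N(0.09) = 0.5359
C = 281·0.6026 − 276·0.9881·0.5359 = 169.3306 − 146.1483 = 23.1823

23.18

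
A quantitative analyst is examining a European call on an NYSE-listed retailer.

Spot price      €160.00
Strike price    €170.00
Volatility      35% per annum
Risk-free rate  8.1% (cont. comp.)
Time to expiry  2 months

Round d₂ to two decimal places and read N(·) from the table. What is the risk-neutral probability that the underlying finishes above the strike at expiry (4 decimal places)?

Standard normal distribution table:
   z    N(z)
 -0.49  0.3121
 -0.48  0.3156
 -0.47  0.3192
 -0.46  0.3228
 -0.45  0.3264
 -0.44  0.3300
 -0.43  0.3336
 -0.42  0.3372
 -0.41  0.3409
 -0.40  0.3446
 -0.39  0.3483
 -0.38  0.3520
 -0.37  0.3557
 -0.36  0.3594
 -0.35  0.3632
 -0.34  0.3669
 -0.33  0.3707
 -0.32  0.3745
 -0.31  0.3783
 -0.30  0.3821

0.3446

σ√T = 0.35 × 0.4082 = 0.1429
d₁ = [ln(160/170) + (0.081 + 0.35²/2)·0.1667] / 0.1429 = [-0.0606 + 0.0237] / 0.1429 = -0.2584 ⇒ -0.26
d₂ = d₁ − σ√T = -0.2584 − 0.1429 = -0.4012 ⇒ -0.40
Pr(exercise) under Q = N(d₂) = 0.3446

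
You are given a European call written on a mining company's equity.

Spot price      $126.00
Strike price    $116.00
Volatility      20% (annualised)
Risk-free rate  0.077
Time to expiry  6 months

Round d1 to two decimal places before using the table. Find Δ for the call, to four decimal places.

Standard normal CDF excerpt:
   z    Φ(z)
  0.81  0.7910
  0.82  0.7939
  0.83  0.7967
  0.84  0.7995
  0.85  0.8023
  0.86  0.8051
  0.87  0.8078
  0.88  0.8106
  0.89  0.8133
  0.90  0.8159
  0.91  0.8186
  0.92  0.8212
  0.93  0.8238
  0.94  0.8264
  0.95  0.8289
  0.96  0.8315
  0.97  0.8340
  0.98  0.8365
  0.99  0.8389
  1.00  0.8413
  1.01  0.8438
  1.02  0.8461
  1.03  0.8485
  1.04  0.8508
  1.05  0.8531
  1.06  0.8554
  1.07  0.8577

T = 0.5;  σ√T = 0.1414
d₁ = [ln(126/116) + (0.077 + 0.2²/2)·0.5] / 0.1414 = [0.0827 + 0.0485] / 0.1414 = 0.9277 → 0.93
N(d₁) = N(0.93) = 0.8238
Δ_call = N(d₁) = 0.8238

0.8238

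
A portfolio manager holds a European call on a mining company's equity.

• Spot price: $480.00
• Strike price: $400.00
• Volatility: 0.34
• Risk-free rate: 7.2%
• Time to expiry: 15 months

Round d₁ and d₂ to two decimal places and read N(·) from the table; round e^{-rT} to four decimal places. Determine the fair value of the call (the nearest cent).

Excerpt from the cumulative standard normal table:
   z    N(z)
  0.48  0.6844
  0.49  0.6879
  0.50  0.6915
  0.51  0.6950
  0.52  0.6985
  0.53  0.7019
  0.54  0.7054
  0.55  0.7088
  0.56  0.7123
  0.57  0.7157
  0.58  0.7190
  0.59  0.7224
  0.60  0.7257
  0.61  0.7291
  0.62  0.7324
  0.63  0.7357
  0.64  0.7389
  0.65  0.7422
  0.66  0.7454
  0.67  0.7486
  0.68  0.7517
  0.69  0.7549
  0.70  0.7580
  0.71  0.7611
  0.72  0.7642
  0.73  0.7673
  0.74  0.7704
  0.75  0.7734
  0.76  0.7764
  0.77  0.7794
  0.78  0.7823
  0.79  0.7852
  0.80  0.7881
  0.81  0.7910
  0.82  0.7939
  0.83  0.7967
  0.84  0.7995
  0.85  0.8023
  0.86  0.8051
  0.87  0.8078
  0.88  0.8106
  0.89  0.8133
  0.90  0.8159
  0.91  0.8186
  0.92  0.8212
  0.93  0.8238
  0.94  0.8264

σ√T = 0.34 × 1.1180 = 0.3801
d₁ = [ln(480/400) + (0.072 + ½·0.34²)·1.25] / (σ√T) = (0.1823 + 0.1623) / 0.3801 = 0.9065 ⇒ 0.91
d₂ = 0.9065 − 0.3801 = 0.5263 ⇒ 0.53
exp(−rT) = exp(−0.072·1.25) = 0.9139
C = 480·N(0.91) − 400·0.9139·N(0.53) = 480·0.8186 − 400·0.9139·0.7019 = 392.9280 − 256.5866 = 136.3414

$136.34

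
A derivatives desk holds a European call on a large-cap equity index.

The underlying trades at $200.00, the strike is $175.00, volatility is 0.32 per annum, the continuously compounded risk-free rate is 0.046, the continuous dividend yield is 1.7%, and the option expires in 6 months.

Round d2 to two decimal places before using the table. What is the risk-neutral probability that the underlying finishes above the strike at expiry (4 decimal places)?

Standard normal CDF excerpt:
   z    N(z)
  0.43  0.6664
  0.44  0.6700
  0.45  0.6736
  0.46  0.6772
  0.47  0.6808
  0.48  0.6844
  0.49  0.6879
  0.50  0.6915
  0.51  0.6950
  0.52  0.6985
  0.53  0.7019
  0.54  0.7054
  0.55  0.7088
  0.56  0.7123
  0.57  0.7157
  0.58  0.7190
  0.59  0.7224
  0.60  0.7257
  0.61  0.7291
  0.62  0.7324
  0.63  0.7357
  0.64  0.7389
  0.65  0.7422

T = 0.5;  σ√T = 0.2263
d₁ = [ln(200/175) + (0.046 − 0.017 + 0.32²/2)·0.5] / 0.2263 = [0.1335 + 0.0401] / 0.2263 = 0.7673 which rounds to 0.77
d₂ = d₁ − σ√T = 0.7673 − 0.2263 = 0.5411 which rounds to 0.54
Pr(exercise) under Q = N(d₂) = 0.7054

0.7054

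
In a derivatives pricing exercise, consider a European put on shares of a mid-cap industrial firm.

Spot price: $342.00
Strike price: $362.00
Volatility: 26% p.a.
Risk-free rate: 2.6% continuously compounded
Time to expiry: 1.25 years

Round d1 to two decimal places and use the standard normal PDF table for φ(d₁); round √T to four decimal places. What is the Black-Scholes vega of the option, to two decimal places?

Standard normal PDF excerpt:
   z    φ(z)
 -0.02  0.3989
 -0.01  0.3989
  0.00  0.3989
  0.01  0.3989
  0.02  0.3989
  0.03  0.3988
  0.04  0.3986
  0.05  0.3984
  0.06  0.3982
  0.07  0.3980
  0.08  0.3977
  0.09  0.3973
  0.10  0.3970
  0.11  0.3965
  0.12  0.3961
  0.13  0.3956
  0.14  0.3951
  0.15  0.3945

152.25

σ√T = 0.26·√1.25 = 0.2907
d₁ = [ln(342/362) + (0.026 + 0.26²/2)·1.25] / 0.2907 = [-0.0568 + 0.0748] / 0.2907 = 0.0616 → 0.06
√T = √1.25 = 1.1180
φ(d₁) = φ(0.06) = 0.3982
vega = S·φ(d₁)·√T = 342·0.3982·1.1180 = 152.2542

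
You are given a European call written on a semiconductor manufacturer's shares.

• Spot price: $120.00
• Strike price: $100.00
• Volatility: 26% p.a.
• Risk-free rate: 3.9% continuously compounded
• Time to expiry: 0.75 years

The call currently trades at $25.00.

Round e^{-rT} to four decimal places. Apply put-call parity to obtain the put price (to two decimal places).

$2.12

exp(−rT) = exp(−0.039·0.75) = 0.9712
Put-call parity: C − P = S − K·e^(−rT) = 120 − 100·0.9712 = 120 − 97.1200 = 22.8800
P = C − (C − P) = 25.00 − (22.8800) = 2.1200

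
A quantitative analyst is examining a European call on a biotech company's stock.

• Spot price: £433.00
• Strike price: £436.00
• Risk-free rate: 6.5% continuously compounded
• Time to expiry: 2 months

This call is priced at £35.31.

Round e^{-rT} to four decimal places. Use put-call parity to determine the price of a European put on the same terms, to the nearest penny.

£33.60

exp(−rT) = exp(−0.065·0.1667) = 0.9892
Put-call parity: C − P = S − K·e^(−rT) = 433 − 436·0.9892 = 433 − 431.2912 = 1.7088
P = C − (C − P) = 35.31 − (1.7088) = 33.6012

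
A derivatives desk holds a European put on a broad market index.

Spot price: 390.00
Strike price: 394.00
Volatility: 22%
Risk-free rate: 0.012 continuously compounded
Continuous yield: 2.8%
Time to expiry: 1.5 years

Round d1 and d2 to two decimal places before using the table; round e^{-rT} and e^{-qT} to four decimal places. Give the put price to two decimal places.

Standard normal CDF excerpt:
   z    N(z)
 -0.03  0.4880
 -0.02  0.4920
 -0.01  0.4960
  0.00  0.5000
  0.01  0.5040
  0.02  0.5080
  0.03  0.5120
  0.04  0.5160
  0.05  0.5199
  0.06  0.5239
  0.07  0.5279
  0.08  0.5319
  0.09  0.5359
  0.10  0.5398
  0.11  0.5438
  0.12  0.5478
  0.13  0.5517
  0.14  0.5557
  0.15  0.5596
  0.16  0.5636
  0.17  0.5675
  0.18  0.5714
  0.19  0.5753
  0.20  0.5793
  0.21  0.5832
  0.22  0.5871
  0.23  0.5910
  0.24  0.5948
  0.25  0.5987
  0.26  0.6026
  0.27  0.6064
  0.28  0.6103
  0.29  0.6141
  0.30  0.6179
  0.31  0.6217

47.71

σ√T = 0.22·√1.5 = 0.2694
d₁ = [ln(390/394) + (0.012 − 0.028 + 0.22²/2)·1.5] / 0.2694 = [-0.0102 + 0.0123] / 0.2694 = 0.0078 ⇒ 0.01
d₂ = d₁ − σ√T = 0.0078 − 0.2694 = -0.2617 ⇒ -0.26
e^(−qT) = e^(−0.028·1.5) = 0.9589;  e^(−rT) = e^(−0.012·1.5) = 0.9822
N(−d₂) = N(0.26) = 0.6026;  N(−d₁) = N(-0.01) = 0.4960
P = 394·0.9822·0.6026 − 390·0.9589·0.4960 = 233.1982 − 185.4896 = 47.7086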